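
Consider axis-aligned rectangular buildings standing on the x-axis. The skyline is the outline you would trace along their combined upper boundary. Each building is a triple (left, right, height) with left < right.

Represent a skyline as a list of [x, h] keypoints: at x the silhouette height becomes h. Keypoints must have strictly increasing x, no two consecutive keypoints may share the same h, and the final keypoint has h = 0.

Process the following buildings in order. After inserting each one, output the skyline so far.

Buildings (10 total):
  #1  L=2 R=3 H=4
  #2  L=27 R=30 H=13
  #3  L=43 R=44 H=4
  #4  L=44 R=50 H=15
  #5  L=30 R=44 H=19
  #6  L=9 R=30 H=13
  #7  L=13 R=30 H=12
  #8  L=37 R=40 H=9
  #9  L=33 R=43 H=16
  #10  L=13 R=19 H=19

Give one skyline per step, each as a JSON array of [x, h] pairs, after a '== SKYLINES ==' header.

== SKYLINES ==
[[2,4],[3,0]]
[[2,4],[3,0],[27,13],[30,0]]
[[2,4],[3,0],[27,13],[30,0],[43,4],[44,0]]
[[2,4],[3,0],[27,13],[30,0],[43,4],[44,15],[50,0]]
[[2,4],[3,0],[27,13],[30,19],[44,15],[50,0]]
[[2,4],[3,0],[9,13],[30,19],[44,15],[50,0]]
[[2,4],[3,0],[9,13],[30,19],[44,15],[50,0]]
[[2,4],[3,0],[9,13],[30,19],[44,15],[50,0]]
[[2,4],[3,0],[9,13],[30,19],[44,15],[50,0]]
[[2,4],[3,0],[9,13],[13,19],[19,13],[30,19],[44,15],[50,0]]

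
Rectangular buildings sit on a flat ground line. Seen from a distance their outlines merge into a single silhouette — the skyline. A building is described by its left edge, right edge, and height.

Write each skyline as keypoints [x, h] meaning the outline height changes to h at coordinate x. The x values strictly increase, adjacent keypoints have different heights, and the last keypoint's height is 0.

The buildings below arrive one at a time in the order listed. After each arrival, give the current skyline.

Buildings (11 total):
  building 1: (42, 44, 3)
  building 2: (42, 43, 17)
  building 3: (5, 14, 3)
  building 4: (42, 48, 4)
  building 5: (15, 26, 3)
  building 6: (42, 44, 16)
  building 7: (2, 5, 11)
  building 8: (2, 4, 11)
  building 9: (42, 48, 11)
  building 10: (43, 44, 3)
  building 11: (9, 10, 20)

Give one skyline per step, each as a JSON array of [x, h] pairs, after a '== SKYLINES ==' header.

== SKYLINES ==
[[42,3],[44,0]]
[[42,17],[43,3],[44,0]]
[[5,3],[14,0],[42,17],[43,3],[44,0]]
[[5,3],[14,0],[42,17],[43,4],[48,0]]
[[5,3],[14,0],[15,3],[26,0],[42,17],[43,4],[48,0]]
[[5,3],[14,0],[15,3],[26,0],[42,17],[43,16],[44,4],[48,0]]
[[2,11],[5,3],[14,0],[15,3],[26,0],[42,17],[43,16],[44,4],[48,0]]
[[2,11],[5,3],[14,0],[15,3],[26,0],[42,17],[43,16],[44,4],[48,0]]
[[2,11],[5,3],[14,0],[15,3],[26,0],[42,17],[43,16],[44,11],[48,0]]
[[2,11],[5,3],[14,0],[15,3],[26,0],[42,17],[43,16],[44,11],[48,0]]
[[2,11],[5,3],[9,20],[10,3],[14,0],[15,3],[26,0],[42,17],[43,16],[44,11],[48,0]]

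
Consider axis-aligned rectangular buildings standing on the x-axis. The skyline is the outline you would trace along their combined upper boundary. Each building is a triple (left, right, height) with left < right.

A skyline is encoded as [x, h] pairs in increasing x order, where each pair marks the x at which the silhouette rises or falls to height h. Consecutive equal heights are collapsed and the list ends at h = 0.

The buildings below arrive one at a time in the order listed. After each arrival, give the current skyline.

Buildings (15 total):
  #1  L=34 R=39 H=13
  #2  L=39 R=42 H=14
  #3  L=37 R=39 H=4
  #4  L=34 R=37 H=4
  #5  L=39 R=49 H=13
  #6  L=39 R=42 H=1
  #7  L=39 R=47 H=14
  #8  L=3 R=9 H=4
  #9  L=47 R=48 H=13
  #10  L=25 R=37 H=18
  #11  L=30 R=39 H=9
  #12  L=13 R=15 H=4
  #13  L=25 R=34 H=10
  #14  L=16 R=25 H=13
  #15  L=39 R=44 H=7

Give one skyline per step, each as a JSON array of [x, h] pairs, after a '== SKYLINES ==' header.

== SKYLINES ==
[[34,13],[39,0]]
[[34,13],[39,14],[42,0]]
[[34,13],[39,14],[42,0]]
[[34,13],[39,14],[42,0]]
[[34,13],[39,14],[42,13],[49,0]]
[[34,13],[39,14],[42,13],[49,0]]
[[34,13],[39,14],[47,13],[49,0]]
[[3,4],[9,0],[34,13],[39,14],[47,13],[49,0]]
[[3,4],[9,0],[34,13],[39,14],[47,13],[49,0]]
[[3,4],[9,0],[25,18],[37,13],[39,14],[47,13],[49,0]]
[[3,4],[9,0],[25,18],[37,13],[39,14],[47,13],[49,0]]
[[3,4],[9,0],[13,4],[15,0],[25,18],[37,13],[39,14],[47,13],[49,0]]
[[3,4],[9,0],[13,4],[15,0],[25,18],[37,13],[39,14],[47,13],[49,0]]
[[3,4],[9,0],[13,4],[15,0],[16,13],[25,18],[37,13],[39,14],[47,13],[49,0]]
[[3,4],[9,0],[13,4],[15,0],[16,13],[25,18],[37,13],[39,14],[47,13],[49,0]]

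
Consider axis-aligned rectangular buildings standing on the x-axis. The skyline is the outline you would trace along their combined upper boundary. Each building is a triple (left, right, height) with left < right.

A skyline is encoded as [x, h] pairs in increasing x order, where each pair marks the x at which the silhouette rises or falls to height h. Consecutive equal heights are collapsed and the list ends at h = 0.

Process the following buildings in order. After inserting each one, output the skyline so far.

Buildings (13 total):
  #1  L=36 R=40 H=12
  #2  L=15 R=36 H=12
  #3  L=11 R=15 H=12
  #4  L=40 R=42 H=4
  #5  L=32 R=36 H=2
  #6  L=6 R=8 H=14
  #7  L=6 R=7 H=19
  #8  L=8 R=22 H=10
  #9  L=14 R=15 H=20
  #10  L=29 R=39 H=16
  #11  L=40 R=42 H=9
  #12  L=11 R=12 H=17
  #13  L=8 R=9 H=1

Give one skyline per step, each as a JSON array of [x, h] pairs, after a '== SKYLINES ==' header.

== SKYLINES ==
[[36,12],[40,0]]
[[15,12],[40,0]]
[[11,12],[40,0]]
[[11,12],[40,4],[42,0]]
[[11,12],[40,4],[42,0]]
[[6,14],[8,0],[11,12],[40,4],[42,0]]
[[6,19],[7,14],[8,0],[11,12],[40,4],[42,0]]
[[6,19],[7,14],[8,10],[11,12],[40,4],[42,0]]
[[6,19],[7,14],[8,10],[11,12],[14,20],[15,12],[40,4],[42,0]]
[[6,19],[7,14],[8,10],[11,12],[14,20],[15,12],[29,16],[39,12],[40,4],[42,0]]
[[6,19],[7,14],[8,10],[11,12],[14,20],[15,12],[29,16],[39,12],[40,9],[42,0]]
[[6,19],[7,14],[8,10],[11,17],[12,12],[14,20],[15,12],[29,16],[39,12],[40,9],[42,0]]
[[6,19],[7,14],[8,10],[11,17],[12,12],[14,20],[15,12],[29,16],[39,12],[40,9],[42,0]]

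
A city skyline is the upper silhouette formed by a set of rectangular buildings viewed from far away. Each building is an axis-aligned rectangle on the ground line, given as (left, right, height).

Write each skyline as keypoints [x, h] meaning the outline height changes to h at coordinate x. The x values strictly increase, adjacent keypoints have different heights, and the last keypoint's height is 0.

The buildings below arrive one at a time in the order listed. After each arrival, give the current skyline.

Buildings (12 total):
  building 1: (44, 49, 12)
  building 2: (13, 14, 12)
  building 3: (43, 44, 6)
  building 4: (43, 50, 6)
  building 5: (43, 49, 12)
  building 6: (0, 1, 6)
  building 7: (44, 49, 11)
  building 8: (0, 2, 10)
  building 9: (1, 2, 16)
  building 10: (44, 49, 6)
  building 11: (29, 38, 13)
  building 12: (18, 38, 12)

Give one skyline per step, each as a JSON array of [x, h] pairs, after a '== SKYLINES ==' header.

== SKYLINES ==
[[44,12],[49,0]]
[[13,12],[14,0],[44,12],[49,0]]
[[13,12],[14,0],[43,6],[44,12],[49,0]]
[[13,12],[14,0],[43,6],[44,12],[49,6],[50,0]]
[[13,12],[14,0],[43,12],[49,6],[50,0]]
[[0,6],[1,0],[13,12],[14,0],[43,12],[49,6],[50,0]]
[[0,6],[1,0],[13,12],[14,0],[43,12],[49,6],[50,0]]
[[0,10],[2,0],[13,12],[14,0],[43,12],[49,6],[50,0]]
[[0,10],[1,16],[2,0],[13,12],[14,0],[43,12],[49,6],[50,0]]
[[0,10],[1,16],[2,0],[13,12],[14,0],[43,12],[49,6],[50,0]]
[[0,10],[1,16],[2,0],[13,12],[14,0],[29,13],[38,0],[43,12],[49,6],[50,0]]
[[0,10],[1,16],[2,0],[13,12],[14,0],[18,12],[29,13],[38,0],[43,12],[49,6],[50,0]]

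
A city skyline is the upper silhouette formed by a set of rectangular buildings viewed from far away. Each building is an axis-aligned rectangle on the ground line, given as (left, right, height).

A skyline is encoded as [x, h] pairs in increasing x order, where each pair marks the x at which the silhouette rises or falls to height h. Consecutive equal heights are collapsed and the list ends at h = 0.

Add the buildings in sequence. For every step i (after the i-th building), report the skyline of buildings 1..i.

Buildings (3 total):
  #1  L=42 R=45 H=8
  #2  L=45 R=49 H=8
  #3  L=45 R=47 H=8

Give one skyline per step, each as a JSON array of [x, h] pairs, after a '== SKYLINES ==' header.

== SKYLINES ==
[[42,8],[45,0]]
[[42,8],[49,0]]
[[42,8],[49,0]]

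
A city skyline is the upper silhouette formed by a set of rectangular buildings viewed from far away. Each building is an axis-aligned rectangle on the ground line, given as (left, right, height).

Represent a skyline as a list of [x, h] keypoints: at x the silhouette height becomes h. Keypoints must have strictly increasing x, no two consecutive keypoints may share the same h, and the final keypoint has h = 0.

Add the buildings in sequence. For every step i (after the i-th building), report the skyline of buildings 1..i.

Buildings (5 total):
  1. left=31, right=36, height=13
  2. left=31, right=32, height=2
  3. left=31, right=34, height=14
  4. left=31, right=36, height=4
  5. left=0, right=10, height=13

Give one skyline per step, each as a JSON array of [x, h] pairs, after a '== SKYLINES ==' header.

== SKYLINES ==
[[31,13],[36,0]]
[[31,13],[36,0]]
[[31,14],[34,13],[36,0]]
[[31,14],[34,13],[36,0]]
[[0,13],[10,0],[31,14],[34,13],[36,0]]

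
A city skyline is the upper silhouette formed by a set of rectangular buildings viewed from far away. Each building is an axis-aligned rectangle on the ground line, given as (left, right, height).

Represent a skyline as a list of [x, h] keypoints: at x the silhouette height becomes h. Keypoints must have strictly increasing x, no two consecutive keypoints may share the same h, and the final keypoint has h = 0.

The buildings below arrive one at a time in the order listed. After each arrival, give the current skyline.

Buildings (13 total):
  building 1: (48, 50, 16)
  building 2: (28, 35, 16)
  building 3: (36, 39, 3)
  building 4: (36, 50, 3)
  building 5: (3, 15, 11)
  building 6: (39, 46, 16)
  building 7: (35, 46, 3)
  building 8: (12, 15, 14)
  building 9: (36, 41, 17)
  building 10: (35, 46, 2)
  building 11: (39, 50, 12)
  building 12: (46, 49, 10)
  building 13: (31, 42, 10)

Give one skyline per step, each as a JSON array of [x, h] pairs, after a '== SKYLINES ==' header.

== SKYLINES ==
[[48,16],[50,0]]
[[28,16],[35,0],[48,16],[50,0]]
[[28,16],[35,0],[36,3],[39,0],[48,16],[50,0]]
[[28,16],[35,0],[36,3],[48,16],[50,0]]
[[3,11],[15,0],[28,16],[35,0],[36,3],[48,16],[50,0]]
[[3,11],[15,0],[28,16],[35,0],[36,3],[39,16],[46,3],[48,16],[50,0]]
[[3,11],[15,0],[28,16],[35,3],[39,16],[46,3],[48,16],[50,0]]
[[3,11],[12,14],[15,0],[28,16],[35,3],[39,16],[46,3],[48,16],[50,0]]
[[3,11],[12,14],[15,0],[28,16],[35,3],[36,17],[41,16],[46,3],[48,16],[50,0]]
[[3,11],[12,14],[15,0],[28,16],[35,3],[36,17],[41,16],[46,3],[48,16],[50,0]]
[[3,11],[12,14],[15,0],[28,16],[35,3],[36,17],[41,16],[46,12],[48,16],[50,0]]
[[3,11],[12,14],[15,0],[28,16],[35,3],[36,17],[41,16],[46,12],[48,16],[50,0]]
[[3,11],[12,14],[15,0],[28,16],[35,10],[36,17],[41,16],[46,12],[48,16],[50,0]]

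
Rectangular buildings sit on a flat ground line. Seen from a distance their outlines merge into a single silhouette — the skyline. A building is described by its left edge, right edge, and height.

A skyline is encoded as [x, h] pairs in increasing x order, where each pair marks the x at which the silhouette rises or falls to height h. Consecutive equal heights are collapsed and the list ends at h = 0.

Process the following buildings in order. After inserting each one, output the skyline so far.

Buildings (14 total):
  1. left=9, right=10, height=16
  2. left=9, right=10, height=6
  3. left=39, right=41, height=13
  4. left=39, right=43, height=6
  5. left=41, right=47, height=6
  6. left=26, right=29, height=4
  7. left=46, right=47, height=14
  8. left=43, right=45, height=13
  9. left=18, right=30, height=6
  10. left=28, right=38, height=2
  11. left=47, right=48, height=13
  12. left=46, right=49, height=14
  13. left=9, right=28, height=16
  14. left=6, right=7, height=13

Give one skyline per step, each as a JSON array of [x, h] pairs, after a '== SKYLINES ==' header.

== SKYLINES ==
[[9,16],[10,0]]
[[9,16],[10,0]]
[[9,16],[10,0],[39,13],[41,0]]
[[9,16],[10,0],[39,13],[41,6],[43,0]]
[[9,16],[10,0],[39,13],[41,6],[47,0]]
[[9,16],[10,0],[26,4],[29,0],[39,13],[41,6],[47,0]]
[[9,16],[10,0],[26,4],[29,0],[39,13],[41,6],[46,14],[47,0]]
[[9,16],[10,0],[26,4],[29,0],[39,13],[41,6],[43,13],[45,6],[46,14],[47,0]]
[[9,16],[10,0],[18,6],[30,0],[39,13],[41,6],[43,13],[45,6],[46,14],[47,0]]
[[9,16],[10,0],[18,6],[30,2],[38,0],[39,13],[41,6],[43,13],[45,6],[46,14],[47,0]]
[[9,16],[10,0],[18,6],[30,2],[38,0],[39,13],[41,6],[43,13],[45,6],[46,14],[47,13],[48,0]]
[[9,16],[10,0],[18,6],[30,2],[38,0],[39,13],[41,6],[43,13],[45,6],[46,14],[49,0]]
[[9,16],[28,6],[30,2],[38,0],[39,13],[41,6],[43,13],[45,6],[46,14],[49,0]]
[[6,13],[7,0],[9,16],[28,6],[30,2],[38,0],[39,13],[41,6],[43,13],[45,6],[46,14],[49,0]]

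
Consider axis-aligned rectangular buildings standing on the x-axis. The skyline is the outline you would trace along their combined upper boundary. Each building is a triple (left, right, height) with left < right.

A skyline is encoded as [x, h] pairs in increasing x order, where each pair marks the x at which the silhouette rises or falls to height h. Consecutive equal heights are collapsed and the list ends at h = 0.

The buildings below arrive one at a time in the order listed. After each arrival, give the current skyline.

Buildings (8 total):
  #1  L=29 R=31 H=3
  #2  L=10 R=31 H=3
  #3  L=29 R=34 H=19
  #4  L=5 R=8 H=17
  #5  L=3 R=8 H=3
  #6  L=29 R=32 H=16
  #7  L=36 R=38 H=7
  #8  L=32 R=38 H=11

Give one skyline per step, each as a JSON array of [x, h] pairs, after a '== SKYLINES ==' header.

== SKYLINES ==
[[29,3],[31,0]]
[[10,3],[31,0]]
[[10,3],[29,19],[34,0]]
[[5,17],[8,0],[10,3],[29,19],[34,0]]
[[3,3],[5,17],[8,0],[10,3],[29,19],[34,0]]
[[3,3],[5,17],[8,0],[10,3],[29,19],[34,0]]
[[3,3],[5,17],[8,0],[10,3],[29,19],[34,0],[36,7],[38,0]]
[[3,3],[5,17],[8,0],[10,3],[29,19],[34,11],[38,0]]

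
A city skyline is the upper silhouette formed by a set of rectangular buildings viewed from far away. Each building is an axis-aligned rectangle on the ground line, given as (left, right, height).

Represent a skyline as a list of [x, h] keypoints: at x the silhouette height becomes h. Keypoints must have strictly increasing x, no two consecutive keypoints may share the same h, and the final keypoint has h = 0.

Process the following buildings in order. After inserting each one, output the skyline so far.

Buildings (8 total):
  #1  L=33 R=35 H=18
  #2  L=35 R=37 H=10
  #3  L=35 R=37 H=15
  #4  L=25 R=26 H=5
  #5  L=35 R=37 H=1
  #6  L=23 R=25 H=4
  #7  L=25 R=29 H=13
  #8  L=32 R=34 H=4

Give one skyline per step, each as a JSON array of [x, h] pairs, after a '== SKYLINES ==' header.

== SKYLINES ==
[[33,18],[35,0]]
[[33,18],[35,10],[37,0]]
[[33,18],[35,15],[37,0]]
[[25,5],[26,0],[33,18],[35,15],[37,0]]
[[25,5],[26,0],[33,18],[35,15],[37,0]]
[[23,4],[25,5],[26,0],[33,18],[35,15],[37,0]]
[[23,4],[25,13],[29,0],[33,18],[35,15],[37,0]]
[[23,4],[25,13],[29,0],[32,4],[33,18],[35,15],[37,0]]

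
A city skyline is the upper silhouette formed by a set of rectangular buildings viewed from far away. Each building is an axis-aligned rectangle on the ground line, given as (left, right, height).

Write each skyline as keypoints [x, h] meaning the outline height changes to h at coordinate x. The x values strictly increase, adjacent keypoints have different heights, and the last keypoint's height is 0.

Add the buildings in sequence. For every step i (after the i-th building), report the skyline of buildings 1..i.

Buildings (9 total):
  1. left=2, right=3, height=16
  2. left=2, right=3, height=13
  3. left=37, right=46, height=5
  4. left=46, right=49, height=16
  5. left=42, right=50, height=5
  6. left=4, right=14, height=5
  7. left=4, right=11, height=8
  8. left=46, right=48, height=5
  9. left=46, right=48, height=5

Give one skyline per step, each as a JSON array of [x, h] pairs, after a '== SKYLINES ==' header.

== SKYLINES ==
[[2,16],[3,0]]
[[2,16],[3,0]]
[[2,16],[3,0],[37,5],[46,0]]
[[2,16],[3,0],[37,5],[46,16],[49,0]]
[[2,16],[3,0],[37,5],[46,16],[49,5],[50,0]]
[[2,16],[3,0],[4,5],[14,0],[37,5],[46,16],[49,5],[50,0]]
[[2,16],[3,0],[4,8],[11,5],[14,0],[37,5],[46,16],[49,5],[50,0]]
[[2,16],[3,0],[4,8],[11,5],[14,0],[37,5],[46,16],[49,5],[50,0]]
[[2,16],[3,0],[4,8],[11,5],[14,0],[37,5],[46,16],[49,5],[50,0]]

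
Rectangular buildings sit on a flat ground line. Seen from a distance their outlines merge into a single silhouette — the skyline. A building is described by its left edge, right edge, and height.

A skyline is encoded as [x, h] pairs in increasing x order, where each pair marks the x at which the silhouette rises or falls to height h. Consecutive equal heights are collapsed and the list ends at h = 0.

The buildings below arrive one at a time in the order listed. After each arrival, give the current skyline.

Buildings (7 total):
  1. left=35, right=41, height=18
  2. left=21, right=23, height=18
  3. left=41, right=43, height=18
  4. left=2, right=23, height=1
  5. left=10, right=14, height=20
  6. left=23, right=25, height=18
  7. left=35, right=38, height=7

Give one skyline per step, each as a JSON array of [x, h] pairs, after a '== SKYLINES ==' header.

== SKYLINES ==
[[35,18],[41,0]]
[[21,18],[23,0],[35,18],[41,0]]
[[21,18],[23,0],[35,18],[43,0]]
[[2,1],[21,18],[23,0],[35,18],[43,0]]
[[2,1],[10,20],[14,1],[21,18],[23,0],[35,18],[43,0]]
[[2,1],[10,20],[14,1],[21,18],[25,0],[35,18],[43,0]]
[[2,1],[10,20],[14,1],[21,18],[25,0],[35,18],[43,0]]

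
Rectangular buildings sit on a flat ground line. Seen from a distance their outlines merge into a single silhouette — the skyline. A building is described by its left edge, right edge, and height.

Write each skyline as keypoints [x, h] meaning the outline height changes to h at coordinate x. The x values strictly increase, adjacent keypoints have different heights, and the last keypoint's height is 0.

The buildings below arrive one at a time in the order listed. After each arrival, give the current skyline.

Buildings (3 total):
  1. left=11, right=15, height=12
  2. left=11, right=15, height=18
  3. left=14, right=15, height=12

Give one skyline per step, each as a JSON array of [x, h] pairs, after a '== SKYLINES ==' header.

== SKYLINES ==
[[11,12],[15,0]]
[[11,18],[15,0]]
[[11,18],[15,0]]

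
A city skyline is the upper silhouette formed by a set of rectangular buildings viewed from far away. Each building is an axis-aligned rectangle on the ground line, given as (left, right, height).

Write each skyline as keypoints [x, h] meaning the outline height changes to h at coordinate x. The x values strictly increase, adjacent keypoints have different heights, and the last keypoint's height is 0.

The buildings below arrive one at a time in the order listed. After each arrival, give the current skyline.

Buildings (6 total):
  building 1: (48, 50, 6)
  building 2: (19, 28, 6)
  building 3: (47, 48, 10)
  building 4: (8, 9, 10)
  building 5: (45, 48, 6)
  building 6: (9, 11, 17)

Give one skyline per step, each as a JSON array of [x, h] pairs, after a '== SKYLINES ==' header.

== SKYLINES ==
[[48,6],[50,0]]
[[19,6],[28,0],[48,6],[50,0]]
[[19,6],[28,0],[47,10],[48,6],[50,0]]
[[8,10],[9,0],[19,6],[28,0],[47,10],[48,6],[50,0]]
[[8,10],[9,0],[19,6],[28,0],[45,6],[47,10],[48,6],[50,0]]
[[8,10],[9,17],[11,0],[19,6],[28,0],[45,6],[47,10],[48,6],[50,0]]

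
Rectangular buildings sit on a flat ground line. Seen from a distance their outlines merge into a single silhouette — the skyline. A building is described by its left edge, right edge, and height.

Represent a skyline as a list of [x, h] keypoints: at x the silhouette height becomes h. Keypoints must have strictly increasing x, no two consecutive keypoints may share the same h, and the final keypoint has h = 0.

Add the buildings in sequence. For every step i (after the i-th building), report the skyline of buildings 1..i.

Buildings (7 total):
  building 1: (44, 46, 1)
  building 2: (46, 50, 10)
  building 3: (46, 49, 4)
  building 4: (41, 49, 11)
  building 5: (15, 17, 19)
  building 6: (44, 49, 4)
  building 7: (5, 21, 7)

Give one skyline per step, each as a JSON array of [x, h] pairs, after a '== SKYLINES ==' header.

== SKYLINES ==
[[44,1],[46,0]]
[[44,1],[46,10],[50,0]]
[[44,1],[46,10],[50,0]]
[[41,11],[49,10],[50,0]]
[[15,19],[17,0],[41,11],[49,10],[50,0]]
[[15,19],[17,0],[41,11],[49,10],[50,0]]
[[5,7],[15,19],[17,7],[21,0],[41,11],[49,10],[50,0]]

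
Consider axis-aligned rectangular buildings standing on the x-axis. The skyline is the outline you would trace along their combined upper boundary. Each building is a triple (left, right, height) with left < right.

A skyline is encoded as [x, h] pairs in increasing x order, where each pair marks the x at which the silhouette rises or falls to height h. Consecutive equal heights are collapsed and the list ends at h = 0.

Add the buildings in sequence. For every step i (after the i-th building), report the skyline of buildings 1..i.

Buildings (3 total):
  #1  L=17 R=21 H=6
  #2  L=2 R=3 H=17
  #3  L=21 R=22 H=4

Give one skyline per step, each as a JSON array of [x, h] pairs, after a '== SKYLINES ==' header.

== SKYLINES ==
[[17,6],[21,0]]
[[2,17],[3,0],[17,6],[21,0]]
[[2,17],[3,0],[17,6],[21,4],[22,0]]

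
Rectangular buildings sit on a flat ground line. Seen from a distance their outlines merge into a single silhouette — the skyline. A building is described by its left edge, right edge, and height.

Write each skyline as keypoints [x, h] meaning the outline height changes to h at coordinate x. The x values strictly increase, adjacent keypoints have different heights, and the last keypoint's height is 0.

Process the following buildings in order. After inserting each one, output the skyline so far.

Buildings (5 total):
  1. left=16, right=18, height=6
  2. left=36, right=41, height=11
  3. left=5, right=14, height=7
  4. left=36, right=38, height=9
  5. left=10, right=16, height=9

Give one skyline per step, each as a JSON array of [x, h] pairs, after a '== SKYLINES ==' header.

== SKYLINES ==
[[16,6],[18,0]]
[[16,6],[18,0],[36,11],[41,0]]
[[5,7],[14,0],[16,6],[18,0],[36,11],[41,0]]
[[5,7],[14,0],[16,6],[18,0],[36,11],[41,0]]
[[5,7],[10,9],[16,6],[18,0],[36,11],[41,0]]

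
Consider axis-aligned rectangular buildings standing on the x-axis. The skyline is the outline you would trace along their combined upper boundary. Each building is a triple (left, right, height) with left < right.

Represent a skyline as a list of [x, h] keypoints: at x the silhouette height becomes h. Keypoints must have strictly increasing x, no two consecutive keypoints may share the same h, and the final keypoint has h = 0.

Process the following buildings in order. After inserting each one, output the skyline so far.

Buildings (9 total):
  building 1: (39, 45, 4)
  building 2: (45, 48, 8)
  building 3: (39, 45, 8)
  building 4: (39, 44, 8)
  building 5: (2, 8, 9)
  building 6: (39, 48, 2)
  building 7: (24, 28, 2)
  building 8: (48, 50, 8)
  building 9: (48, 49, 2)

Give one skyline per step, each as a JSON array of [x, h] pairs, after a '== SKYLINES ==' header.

== SKYLINES ==
[[39,4],[45,0]]
[[39,4],[45,8],[48,0]]
[[39,8],[48,0]]
[[39,8],[48,0]]
[[2,9],[8,0],[39,8],[48,0]]
[[2,9],[8,0],[39,8],[48,0]]
[[2,9],[8,0],[24,2],[28,0],[39,8],[48,0]]
[[2,9],[8,0],[24,2],[28,0],[39,8],[50,0]]
[[2,9],[8,0],[24,2],[28,0],[39,8],[50,0]]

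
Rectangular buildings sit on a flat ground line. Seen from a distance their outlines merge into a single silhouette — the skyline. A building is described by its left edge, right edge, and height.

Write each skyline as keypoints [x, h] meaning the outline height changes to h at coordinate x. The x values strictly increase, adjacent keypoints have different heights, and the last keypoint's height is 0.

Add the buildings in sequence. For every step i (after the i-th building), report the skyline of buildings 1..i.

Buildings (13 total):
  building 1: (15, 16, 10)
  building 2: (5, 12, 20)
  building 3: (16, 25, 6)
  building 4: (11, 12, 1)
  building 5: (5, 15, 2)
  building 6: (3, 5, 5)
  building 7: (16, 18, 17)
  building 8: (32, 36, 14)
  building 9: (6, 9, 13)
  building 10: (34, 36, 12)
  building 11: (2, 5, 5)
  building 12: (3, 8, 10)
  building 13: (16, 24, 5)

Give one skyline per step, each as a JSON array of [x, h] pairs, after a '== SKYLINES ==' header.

== SKYLINES ==
[[15,10],[16,0]]
[[5,20],[12,0],[15,10],[16,0]]
[[5,20],[12,0],[15,10],[16,6],[25,0]]
[[5,20],[12,0],[15,10],[16,6],[25,0]]
[[5,20],[12,2],[15,10],[16,6],[25,0]]
[[3,5],[5,20],[12,2],[15,10],[16,6],[25,0]]
[[3,5],[5,20],[12,2],[15,10],[16,17],[18,6],[25,0]]
[[3,5],[5,20],[12,2],[15,10],[16,17],[18,6],[25,0],[32,14],[36,0]]
[[3,5],[5,20],[12,2],[15,10],[16,17],[18,6],[25,0],[32,14],[36,0]]
[[3,5],[5,20],[12,2],[15,10],[16,17],[18,6],[25,0],[32,14],[36,0]]
[[2,5],[5,20],[12,2],[15,10],[16,17],[18,6],[25,0],[32,14],[36,0]]
[[2,5],[3,10],[5,20],[12,2],[15,10],[16,17],[18,6],[25,0],[32,14],[36,0]]
[[2,5],[3,10],[5,20],[12,2],[15,10],[16,17],[18,6],[25,0],[32,14],[36,0]]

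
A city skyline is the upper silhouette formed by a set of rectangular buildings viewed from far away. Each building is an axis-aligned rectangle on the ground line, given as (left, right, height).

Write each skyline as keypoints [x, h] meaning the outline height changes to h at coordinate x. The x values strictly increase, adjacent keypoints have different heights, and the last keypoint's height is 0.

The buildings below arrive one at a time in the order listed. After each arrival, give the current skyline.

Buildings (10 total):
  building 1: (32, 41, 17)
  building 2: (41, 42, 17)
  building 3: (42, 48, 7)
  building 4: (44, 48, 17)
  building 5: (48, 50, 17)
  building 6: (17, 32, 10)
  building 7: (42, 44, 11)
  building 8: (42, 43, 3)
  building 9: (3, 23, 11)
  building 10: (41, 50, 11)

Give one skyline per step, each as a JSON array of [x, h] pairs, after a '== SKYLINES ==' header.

== SKYLINES ==
[[32,17],[41,0]]
[[32,17],[42,0]]
[[32,17],[42,7],[48,0]]
[[32,17],[42,7],[44,17],[48,0]]
[[32,17],[42,7],[44,17],[50,0]]
[[17,10],[32,17],[42,7],[44,17],[50,0]]
[[17,10],[32,17],[42,11],[44,17],[50,0]]
[[17,10],[32,17],[42,11],[44,17],[50,0]]
[[3,11],[23,10],[32,17],[42,11],[44,17],[50,0]]
[[3,11],[23,10],[32,17],[42,11],[44,17],[50,0]]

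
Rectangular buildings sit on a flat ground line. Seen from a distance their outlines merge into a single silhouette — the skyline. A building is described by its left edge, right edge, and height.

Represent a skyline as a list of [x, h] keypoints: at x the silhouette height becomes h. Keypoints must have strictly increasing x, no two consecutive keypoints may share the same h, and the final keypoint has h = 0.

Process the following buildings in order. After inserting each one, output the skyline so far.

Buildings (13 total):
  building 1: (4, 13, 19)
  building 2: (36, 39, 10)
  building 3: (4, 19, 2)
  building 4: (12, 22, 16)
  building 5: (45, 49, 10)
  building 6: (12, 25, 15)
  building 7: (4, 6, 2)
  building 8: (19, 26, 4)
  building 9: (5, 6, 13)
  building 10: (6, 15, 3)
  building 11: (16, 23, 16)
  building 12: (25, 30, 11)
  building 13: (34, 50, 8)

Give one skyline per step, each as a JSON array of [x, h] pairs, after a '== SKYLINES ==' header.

== SKYLINES ==
[[4,19],[13,0]]
[[4,19],[13,0],[36,10],[39,0]]
[[4,19],[13,2],[19,0],[36,10],[39,0]]
[[4,19],[13,16],[22,0],[36,10],[39,0]]
[[4,19],[13,16],[22,0],[36,10],[39,0],[45,10],[49,0]]
[[4,19],[13,16],[22,15],[25,0],[36,10],[39,0],[45,10],[49,0]]
[[4,19],[13,16],[22,15],[25,0],[36,10],[39,0],[45,10],[49,0]]
[[4,19],[13,16],[22,15],[25,4],[26,0],[36,10],[39,0],[45,10],[49,0]]
[[4,19],[13,16],[22,15],[25,4],[26,0],[36,10],[39,0],[45,10],[49,0]]
[[4,19],[13,16],[22,15],[25,4],[26,0],[36,10],[39,0],[45,10],[49,0]]
[[4,19],[13,16],[23,15],[25,4],[26,0],[36,10],[39,0],[45,10],[49,0]]
[[4,19],[13,16],[23,15],[25,11],[30,0],[36,10],[39,0],[45,10],[49,0]]
[[4,19],[13,16],[23,15],[25,11],[30,0],[34,8],[36,10],[39,8],[45,10],[49,8],[50,0]]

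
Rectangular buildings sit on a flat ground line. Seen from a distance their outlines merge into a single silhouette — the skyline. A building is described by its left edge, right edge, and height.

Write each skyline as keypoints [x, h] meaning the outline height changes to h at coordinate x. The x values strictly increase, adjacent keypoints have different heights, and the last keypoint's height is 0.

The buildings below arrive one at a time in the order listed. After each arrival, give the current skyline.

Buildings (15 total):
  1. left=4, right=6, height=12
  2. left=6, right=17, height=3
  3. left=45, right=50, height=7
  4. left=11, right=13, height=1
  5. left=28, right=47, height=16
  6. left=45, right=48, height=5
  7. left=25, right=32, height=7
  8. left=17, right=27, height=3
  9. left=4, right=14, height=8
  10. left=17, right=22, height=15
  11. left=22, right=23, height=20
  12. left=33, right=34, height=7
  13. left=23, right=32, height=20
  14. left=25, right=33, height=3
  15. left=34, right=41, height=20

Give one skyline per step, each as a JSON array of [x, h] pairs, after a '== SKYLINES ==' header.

== SKYLINES ==
[[4,12],[6,0]]
[[4,12],[6,3],[17,0]]
[[4,12],[6,3],[17,0],[45,7],[50,0]]
[[4,12],[6,3],[17,0],[45,7],[50,0]]
[[4,12],[6,3],[17,0],[28,16],[47,7],[50,0]]
[[4,12],[6,3],[17,0],[28,16],[47,7],[50,0]]
[[4,12],[6,3],[17,0],[25,7],[28,16],[47,7],[50,0]]
[[4,12],[6,3],[25,7],[28,16],[47,7],[50,0]]
[[4,12],[6,8],[14,3],[25,7],[28,16],[47,7],[50,0]]
[[4,12],[6,8],[14,3],[17,15],[22,3],[25,7],[28,16],[47,7],[50,0]]
[[4,12],[6,8],[14,3],[17,15],[22,20],[23,3],[25,7],[28,16],[47,7],[50,0]]
[[4,12],[6,8],[14,3],[17,15],[22,20],[23,3],[25,7],[28,16],[47,7],[50,0]]
[[4,12],[6,8],[14,3],[17,15],[22,20],[32,16],[47,7],[50,0]]
[[4,12],[6,8],[14,3],[17,15],[22,20],[32,16],[47,7],[50,0]]
[[4,12],[6,8],[14,3],[17,15],[22,20],[32,16],[34,20],[41,16],[47,7],[50,0]]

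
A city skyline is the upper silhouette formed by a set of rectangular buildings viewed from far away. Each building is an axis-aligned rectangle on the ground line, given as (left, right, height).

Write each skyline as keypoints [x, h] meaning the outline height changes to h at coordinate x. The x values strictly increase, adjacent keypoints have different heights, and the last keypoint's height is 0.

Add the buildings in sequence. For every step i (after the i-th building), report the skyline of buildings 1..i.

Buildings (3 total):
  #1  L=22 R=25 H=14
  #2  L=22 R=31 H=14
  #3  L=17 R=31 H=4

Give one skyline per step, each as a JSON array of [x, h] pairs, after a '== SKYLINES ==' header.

== SKYLINES ==
[[22,14],[25,0]]
[[22,14],[31,0]]
[[17,4],[22,14],[31,0]]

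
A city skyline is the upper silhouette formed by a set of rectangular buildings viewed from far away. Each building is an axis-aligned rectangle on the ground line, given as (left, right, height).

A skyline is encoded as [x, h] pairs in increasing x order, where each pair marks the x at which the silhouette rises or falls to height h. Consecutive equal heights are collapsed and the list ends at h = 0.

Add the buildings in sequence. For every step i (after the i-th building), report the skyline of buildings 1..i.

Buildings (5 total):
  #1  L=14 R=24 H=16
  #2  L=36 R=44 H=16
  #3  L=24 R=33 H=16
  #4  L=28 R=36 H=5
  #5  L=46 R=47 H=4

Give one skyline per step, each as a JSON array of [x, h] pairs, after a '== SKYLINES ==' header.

== SKYLINES ==
[[14,16],[24,0]]
[[14,16],[24,0],[36,16],[44,0]]
[[14,16],[33,0],[36,16],[44,0]]
[[14,16],[33,5],[36,16],[44,0]]
[[14,16],[33,5],[36,16],[44,0],[46,4],[47,0]]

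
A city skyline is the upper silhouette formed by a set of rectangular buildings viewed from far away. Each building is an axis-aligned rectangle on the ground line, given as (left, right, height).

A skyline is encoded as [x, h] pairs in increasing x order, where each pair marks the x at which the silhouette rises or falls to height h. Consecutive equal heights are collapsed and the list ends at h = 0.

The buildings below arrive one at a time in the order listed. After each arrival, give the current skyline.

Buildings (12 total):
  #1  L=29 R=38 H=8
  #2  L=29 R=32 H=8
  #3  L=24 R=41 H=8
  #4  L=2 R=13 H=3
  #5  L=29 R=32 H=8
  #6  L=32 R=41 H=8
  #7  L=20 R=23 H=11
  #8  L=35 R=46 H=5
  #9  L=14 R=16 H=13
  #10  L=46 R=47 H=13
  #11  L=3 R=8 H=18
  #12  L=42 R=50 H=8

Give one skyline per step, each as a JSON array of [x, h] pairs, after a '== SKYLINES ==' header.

== SKYLINES ==
[[29,8],[38,0]]
[[29,8],[38,0]]
[[24,8],[41,0]]
[[2,3],[13,0],[24,8],[41,0]]
[[2,3],[13,0],[24,8],[41,0]]
[[2,3],[13,0],[24,8],[41,0]]
[[2,3],[13,0],[20,11],[23,0],[24,8],[41,0]]
[[2,3],[13,0],[20,11],[23,0],[24,8],[41,5],[46,0]]
[[2,3],[13,0],[14,13],[16,0],[20,11],[23,0],[24,8],[41,5],[46,0]]
[[2,3],[13,0],[14,13],[16,0],[20,11],[23,0],[24,8],[41,5],[46,13],[47,0]]
[[2,3],[3,18],[8,3],[13,0],[14,13],[16,0],[20,11],[23,0],[24,8],[41,5],[46,13],[47,0]]
[[2,3],[3,18],[8,3],[13,0],[14,13],[16,0],[20,11],[23,0],[24,8],[41,5],[42,8],[46,13],[47,8],[50,0]]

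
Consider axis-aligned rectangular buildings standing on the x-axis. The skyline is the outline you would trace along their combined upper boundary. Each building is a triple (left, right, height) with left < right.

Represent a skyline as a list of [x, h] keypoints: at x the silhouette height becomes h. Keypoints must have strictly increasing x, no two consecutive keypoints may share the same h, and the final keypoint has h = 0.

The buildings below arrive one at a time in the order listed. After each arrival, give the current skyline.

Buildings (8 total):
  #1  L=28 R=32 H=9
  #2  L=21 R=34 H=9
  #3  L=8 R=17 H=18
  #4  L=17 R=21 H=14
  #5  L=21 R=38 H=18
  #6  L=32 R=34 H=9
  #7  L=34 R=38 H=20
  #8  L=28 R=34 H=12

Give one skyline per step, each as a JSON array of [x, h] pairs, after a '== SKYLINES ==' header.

== SKYLINES ==
[[28,9],[32,0]]
[[21,9],[34,0]]
[[8,18],[17,0],[21,9],[34,0]]
[[8,18],[17,14],[21,9],[34,0]]
[[8,18],[17,14],[21,18],[38,0]]
[[8,18],[17,14],[21,18],[38,0]]
[[8,18],[17,14],[21,18],[34,20],[38,0]]
[[8,18],[17,14],[21,18],[34,20],[38,0]]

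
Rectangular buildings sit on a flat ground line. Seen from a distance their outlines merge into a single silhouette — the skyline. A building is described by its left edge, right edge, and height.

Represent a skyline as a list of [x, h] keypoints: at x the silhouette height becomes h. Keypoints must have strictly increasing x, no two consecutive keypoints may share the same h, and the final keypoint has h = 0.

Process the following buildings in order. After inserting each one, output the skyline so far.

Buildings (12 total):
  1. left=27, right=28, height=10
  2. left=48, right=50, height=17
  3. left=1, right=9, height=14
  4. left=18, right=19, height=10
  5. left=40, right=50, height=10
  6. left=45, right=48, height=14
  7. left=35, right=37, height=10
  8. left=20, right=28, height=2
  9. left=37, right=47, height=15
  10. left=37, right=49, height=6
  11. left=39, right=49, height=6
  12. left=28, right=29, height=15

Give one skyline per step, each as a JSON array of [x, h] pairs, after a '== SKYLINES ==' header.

== SKYLINES ==
[[27,10],[28,0]]
[[27,10],[28,0],[48,17],[50,0]]
[[1,14],[9,0],[27,10],[28,0],[48,17],[50,0]]
[[1,14],[9,0],[18,10],[19,0],[27,10],[28,0],[48,17],[50,0]]
[[1,14],[9,0],[18,10],[19,0],[27,10],[28,0],[40,10],[48,17],[50,0]]
[[1,14],[9,0],[18,10],[19,0],[27,10],[28,0],[40,10],[45,14],[48,17],[50,0]]
[[1,14],[9,0],[18,10],[19,0],[27,10],[28,0],[35,10],[37,0],[40,10],[45,14],[48,17],[50,0]]
[[1,14],[9,0],[18,10],[19,0],[20,2],[27,10],[28,0],[35,10],[37,0],[40,10],[45,14],[48,17],[50,0]]
[[1,14],[9,0],[18,10],[19,0],[20,2],[27,10],[28,0],[35,10],[37,15],[47,14],[48,17],[50,0]]
[[1,14],[9,0],[18,10],[19,0],[20,2],[27,10],[28,0],[35,10],[37,15],[47,14],[48,17],[50,0]]
[[1,14],[9,0],[18,10],[19,0],[20,2],[27,10],[28,0],[35,10],[37,15],[47,14],[48,17],[50,0]]
[[1,14],[9,0],[18,10],[19,0],[20,2],[27,10],[28,15],[29,0],[35,10],[37,15],[47,14],[48,17],[50,0]]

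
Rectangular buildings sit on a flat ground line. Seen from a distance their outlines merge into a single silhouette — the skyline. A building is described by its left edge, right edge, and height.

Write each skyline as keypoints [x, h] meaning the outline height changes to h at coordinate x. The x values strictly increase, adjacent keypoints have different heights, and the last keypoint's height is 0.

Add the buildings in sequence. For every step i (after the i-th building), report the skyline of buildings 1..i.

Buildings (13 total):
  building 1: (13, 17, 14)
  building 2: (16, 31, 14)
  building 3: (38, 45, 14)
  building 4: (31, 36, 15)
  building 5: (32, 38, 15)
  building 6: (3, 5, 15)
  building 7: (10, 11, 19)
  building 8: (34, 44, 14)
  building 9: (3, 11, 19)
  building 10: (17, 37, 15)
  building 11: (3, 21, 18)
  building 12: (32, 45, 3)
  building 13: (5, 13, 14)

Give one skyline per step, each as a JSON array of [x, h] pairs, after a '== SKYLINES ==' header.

== SKYLINES ==
[[13,14],[17,0]]
[[13,14],[31,0]]
[[13,14],[31,0],[38,14],[45,0]]
[[13,14],[31,15],[36,0],[38,14],[45,0]]
[[13,14],[31,15],[38,14],[45,0]]
[[3,15],[5,0],[13,14],[31,15],[38,14],[45,0]]
[[3,15],[5,0],[10,19],[11,0],[13,14],[31,15],[38,14],[45,0]]
[[3,15],[5,0],[10,19],[11,0],[13,14],[31,15],[38,14],[45,0]]
[[3,19],[11,0],[13,14],[31,15],[38,14],[45,0]]
[[3,19],[11,0],[13,14],[17,15],[38,14],[45,0]]
[[3,19],[11,18],[21,15],[38,14],[45,0]]
[[3,19],[11,18],[21,15],[38,14],[45,0]]
[[3,19],[11,18],[21,15],[38,14],[45,0]]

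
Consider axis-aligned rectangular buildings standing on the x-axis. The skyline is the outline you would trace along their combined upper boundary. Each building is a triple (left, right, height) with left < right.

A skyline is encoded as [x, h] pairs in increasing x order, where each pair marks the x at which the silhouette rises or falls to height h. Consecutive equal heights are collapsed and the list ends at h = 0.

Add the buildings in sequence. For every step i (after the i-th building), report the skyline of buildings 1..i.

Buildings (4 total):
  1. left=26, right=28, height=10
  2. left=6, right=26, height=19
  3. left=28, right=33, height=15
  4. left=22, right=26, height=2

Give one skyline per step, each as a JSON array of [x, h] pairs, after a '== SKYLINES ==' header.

== SKYLINES ==
[[26,10],[28,0]]
[[6,19],[26,10],[28,0]]
[[6,19],[26,10],[28,15],[33,0]]
[[6,19],[26,10],[28,15],[33,0]]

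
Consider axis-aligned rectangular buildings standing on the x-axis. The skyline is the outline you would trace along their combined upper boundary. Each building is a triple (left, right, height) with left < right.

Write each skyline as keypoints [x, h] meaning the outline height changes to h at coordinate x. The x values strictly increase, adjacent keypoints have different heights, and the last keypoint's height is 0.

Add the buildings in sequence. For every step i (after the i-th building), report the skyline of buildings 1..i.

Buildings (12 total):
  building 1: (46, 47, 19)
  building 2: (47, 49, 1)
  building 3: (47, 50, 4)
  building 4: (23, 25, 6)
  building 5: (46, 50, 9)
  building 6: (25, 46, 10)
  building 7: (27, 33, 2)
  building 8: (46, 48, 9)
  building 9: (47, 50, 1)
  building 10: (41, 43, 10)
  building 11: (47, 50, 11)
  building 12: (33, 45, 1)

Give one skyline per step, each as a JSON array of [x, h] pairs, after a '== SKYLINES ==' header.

== SKYLINES ==
[[46,19],[47,0]]
[[46,19],[47,1],[49,0]]
[[46,19],[47,4],[50,0]]
[[23,6],[25,0],[46,19],[47,4],[50,0]]
[[23,6],[25,0],[46,19],[47,9],[50,0]]
[[23,6],[25,10],[46,19],[47,9],[50,0]]
[[23,6],[25,10],[46,19],[47,9],[50,0]]
[[23,6],[25,10],[46,19],[47,9],[50,0]]
[[23,6],[25,10],[46,19],[47,9],[50,0]]
[[23,6],[25,10],[46,19],[47,9],[50,0]]
[[23,6],[25,10],[46,19],[47,11],[50,0]]
[[23,6],[25,10],[46,19],[47,11],[50,0]]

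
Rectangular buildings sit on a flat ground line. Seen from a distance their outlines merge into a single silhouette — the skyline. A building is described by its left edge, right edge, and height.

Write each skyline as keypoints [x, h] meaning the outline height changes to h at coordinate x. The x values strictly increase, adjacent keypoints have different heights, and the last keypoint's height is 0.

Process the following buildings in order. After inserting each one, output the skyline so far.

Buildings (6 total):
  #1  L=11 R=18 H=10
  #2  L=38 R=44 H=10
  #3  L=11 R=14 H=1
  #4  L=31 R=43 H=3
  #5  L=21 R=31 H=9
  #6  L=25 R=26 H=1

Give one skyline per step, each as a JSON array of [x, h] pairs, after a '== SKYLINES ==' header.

== SKYLINES ==
[[11,10],[18,0]]
[[11,10],[18,0],[38,10],[44,0]]
[[11,10],[18,0],[38,10],[44,0]]
[[11,10],[18,0],[31,3],[38,10],[44,0]]
[[11,10],[18,0],[21,9],[31,3],[38,10],[44,0]]
[[11,10],[18,0],[21,9],[31,3],[38,10],[44,0]]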